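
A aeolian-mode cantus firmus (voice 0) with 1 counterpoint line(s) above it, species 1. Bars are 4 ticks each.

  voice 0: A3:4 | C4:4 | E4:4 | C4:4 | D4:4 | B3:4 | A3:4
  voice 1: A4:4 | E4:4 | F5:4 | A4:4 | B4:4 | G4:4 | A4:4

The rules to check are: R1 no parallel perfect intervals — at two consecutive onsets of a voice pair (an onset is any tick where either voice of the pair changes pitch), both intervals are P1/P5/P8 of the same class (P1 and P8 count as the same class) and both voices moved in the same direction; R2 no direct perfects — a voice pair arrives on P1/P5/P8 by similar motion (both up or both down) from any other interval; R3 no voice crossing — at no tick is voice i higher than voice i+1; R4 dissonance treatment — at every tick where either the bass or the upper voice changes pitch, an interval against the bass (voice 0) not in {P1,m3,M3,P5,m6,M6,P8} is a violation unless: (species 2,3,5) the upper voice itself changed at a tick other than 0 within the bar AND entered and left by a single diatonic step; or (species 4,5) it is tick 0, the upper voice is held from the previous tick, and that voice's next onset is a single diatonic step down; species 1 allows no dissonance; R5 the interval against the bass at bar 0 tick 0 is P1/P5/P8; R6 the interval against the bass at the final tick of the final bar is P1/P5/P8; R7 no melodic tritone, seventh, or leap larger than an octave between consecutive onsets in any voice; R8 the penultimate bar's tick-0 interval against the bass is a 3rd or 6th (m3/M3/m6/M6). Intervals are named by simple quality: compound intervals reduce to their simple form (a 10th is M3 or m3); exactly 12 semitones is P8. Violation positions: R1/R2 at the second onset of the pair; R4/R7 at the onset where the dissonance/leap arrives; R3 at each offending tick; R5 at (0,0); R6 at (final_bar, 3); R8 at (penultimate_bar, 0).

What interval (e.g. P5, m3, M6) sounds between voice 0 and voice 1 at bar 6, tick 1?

voice 0=A3 voice 1=A4 -> P8

P8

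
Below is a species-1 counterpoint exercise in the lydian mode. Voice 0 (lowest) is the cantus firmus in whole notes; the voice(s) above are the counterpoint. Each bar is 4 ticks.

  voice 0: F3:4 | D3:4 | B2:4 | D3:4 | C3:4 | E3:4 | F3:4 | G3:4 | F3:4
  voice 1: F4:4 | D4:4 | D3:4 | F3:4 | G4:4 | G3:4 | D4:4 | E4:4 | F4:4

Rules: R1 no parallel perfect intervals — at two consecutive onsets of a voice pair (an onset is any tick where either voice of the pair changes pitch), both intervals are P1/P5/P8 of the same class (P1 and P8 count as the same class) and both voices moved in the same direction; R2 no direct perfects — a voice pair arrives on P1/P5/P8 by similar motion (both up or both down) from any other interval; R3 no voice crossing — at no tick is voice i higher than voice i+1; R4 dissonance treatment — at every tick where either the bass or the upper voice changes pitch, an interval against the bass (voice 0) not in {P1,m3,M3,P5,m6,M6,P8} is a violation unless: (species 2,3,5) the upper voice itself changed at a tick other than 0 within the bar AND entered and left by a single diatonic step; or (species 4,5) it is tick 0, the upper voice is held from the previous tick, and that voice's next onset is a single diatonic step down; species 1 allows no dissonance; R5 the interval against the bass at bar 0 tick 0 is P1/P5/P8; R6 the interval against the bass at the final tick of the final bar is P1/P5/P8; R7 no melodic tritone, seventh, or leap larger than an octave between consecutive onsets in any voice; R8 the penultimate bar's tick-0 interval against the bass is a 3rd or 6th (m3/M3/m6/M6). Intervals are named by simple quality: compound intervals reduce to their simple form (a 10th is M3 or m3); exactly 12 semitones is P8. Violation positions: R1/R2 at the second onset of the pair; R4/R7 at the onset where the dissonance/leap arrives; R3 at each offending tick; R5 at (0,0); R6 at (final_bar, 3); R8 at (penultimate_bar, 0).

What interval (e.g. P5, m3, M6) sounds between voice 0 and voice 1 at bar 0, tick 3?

P8

voice 0=F3 voice 1=F4 -> P8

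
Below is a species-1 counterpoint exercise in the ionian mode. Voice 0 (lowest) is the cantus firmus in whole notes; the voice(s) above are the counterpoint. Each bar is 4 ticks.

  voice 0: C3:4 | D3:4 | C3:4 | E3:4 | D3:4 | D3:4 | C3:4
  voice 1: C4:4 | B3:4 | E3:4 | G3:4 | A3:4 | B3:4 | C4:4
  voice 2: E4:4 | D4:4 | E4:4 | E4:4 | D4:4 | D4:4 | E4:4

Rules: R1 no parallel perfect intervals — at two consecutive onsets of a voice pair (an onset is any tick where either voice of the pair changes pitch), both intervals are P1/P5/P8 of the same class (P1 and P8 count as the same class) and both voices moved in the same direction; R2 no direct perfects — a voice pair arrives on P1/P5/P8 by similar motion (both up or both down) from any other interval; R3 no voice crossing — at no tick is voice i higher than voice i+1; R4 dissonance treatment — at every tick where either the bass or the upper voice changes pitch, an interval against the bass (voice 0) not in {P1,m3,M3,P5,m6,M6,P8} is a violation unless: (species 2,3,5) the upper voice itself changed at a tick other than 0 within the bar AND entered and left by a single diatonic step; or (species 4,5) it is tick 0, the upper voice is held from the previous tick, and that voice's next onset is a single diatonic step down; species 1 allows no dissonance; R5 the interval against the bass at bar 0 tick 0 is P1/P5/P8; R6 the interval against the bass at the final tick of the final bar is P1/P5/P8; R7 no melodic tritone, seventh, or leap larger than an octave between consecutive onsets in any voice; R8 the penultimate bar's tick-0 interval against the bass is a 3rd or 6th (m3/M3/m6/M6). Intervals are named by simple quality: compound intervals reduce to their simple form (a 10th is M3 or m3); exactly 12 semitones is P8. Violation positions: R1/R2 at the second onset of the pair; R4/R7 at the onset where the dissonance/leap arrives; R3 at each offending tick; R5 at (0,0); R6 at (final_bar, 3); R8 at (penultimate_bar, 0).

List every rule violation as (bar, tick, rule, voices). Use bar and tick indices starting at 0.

bar 0: v0=C3 v1=C4 v2=E4 downbeat M3
bar 1: v0=D3 v1=B3 v2=D4 downbeat P8
bar 2: v0=C3 v1=E3 v2=E4 downbeat M3
bar 3: v0=E3 v1=G3 v2=E4 downbeat P8
bar 4: v0=D3 v1=A3 v2=D4 downbeat P8
bar 5: v0=D3 v1=B3 v2=D4 downbeat P8
bar 6: v0=C3 v1=C4 v2=E4 downbeat M3
  -> R5 @ bar 0 tick 0 v(0, 2): opens on M3
  -> R1 @ bar 4 tick 0 v(0, 2): E3/E4 P8 -> D3/D4 P8 similar
  -> R8 @ bar 5 tick 0 v(0, 2): penult P8 not 3rd/6th
  -> R6 @ bar 6 tick 3 v(0, 2): closes on M3

(0, 0, R5, (0, 2))
(4, 0, R1, (0, 2))
(5, 0, R8, (0, 2))
(6, 3, R6, (0, 2))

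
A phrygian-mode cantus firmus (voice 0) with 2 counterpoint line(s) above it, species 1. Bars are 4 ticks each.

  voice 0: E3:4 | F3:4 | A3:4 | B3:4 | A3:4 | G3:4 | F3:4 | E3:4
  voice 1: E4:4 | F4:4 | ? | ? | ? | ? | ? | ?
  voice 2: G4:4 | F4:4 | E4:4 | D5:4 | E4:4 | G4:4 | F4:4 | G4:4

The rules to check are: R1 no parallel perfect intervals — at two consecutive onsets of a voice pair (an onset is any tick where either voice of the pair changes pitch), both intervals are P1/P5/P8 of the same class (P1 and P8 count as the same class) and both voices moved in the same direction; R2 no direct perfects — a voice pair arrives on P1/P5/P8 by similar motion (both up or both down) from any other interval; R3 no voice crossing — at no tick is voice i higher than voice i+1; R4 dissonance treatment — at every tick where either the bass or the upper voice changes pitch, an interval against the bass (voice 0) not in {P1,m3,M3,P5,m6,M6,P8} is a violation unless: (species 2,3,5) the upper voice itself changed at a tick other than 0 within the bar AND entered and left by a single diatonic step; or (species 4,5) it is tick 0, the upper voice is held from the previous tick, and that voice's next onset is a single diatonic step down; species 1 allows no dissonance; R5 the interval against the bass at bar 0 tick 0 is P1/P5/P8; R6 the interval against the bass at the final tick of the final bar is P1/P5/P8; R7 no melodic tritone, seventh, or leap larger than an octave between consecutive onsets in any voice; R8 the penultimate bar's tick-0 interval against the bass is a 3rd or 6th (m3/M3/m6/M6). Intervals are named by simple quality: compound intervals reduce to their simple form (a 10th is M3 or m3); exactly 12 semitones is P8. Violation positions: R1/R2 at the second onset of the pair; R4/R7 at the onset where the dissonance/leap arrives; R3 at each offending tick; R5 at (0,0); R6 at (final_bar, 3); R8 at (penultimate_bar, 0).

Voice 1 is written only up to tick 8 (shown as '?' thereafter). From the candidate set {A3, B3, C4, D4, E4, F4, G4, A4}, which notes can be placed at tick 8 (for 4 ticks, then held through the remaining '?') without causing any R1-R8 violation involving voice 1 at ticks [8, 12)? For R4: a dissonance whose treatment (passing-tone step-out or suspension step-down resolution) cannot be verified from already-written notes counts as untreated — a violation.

{C4}

A3: violates R2
B3: violates R4,R7
C4: legal
D4: violates R4
E4: violates R1
F4: violates R3
G4: violates R3,R4
A4: violates R1,R3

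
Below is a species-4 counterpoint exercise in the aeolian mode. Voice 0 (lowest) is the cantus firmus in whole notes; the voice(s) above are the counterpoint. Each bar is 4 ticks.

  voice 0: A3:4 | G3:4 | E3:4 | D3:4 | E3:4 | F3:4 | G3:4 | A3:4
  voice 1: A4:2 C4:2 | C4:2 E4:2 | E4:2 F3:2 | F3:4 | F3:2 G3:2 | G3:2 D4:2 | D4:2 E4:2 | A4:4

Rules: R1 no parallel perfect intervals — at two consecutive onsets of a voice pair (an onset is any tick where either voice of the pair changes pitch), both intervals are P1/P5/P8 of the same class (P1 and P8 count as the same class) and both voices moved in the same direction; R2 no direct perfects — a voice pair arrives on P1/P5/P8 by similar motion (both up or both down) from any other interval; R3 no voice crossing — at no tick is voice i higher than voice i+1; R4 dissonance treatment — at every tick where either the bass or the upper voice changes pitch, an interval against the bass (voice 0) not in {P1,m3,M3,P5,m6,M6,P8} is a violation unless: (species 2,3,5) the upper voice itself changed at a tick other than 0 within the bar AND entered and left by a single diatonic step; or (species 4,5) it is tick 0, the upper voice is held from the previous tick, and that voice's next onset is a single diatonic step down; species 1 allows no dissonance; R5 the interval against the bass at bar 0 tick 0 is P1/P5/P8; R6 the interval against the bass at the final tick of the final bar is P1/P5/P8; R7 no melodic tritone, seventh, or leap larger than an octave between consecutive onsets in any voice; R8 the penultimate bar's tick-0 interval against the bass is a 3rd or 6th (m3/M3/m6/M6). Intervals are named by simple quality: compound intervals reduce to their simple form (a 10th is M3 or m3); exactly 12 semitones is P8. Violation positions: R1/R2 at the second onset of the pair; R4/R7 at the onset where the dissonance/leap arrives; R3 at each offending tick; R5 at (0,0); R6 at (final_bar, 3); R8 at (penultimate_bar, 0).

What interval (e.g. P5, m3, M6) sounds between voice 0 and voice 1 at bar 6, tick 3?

voice 0=G3 voice 1=E4 -> M6

M6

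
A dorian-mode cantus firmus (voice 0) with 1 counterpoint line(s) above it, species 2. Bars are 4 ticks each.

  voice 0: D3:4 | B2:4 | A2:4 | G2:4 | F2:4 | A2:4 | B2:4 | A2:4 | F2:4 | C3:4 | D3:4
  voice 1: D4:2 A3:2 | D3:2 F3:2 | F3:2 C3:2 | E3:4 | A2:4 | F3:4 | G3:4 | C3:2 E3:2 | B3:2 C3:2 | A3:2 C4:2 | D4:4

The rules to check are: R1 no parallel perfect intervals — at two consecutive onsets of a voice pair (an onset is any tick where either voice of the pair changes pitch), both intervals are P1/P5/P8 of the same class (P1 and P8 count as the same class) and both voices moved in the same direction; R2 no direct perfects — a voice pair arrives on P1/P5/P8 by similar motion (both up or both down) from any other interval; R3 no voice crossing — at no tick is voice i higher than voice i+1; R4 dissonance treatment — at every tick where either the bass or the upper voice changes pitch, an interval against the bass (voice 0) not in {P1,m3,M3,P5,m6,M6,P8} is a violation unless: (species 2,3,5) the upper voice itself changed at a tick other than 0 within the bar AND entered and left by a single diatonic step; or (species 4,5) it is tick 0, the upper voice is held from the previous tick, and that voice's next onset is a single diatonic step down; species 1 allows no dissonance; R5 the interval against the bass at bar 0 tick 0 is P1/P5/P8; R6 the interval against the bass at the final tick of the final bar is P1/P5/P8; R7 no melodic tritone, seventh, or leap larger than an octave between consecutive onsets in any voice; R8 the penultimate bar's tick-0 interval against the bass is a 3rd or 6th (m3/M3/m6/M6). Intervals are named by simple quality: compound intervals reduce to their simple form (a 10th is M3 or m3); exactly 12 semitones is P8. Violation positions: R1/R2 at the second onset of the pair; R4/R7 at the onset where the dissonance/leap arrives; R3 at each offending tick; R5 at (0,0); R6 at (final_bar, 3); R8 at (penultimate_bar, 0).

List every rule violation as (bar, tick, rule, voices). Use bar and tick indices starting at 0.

bar 0: v0=D3 v1=D4 downbeat P8
bar 1: v0=B2 v1=D3 downbeat m3
bar 2: v0=A2 v1=F3 downbeat m6
bar 3: v0=G2 v1=E3 downbeat M6
bar 4: v0=F2 v1=A2 downbeat M3
bar 5: v0=A2 v1=F3 downbeat m6
bar 6: v0=B2 v1=G3 downbeat m6
bar 7: v0=A2 v1=C3 downbeat m3
bar 8: v0=F2 v1=B3 downbeat TT
bar 9: v0=C3 v1=A3 downbeat M6
bar 10: v0=D3 v1=D4 downbeat P8
  -> R4 @ bar 1 tick 2 v(0, 1): B2/F3 TT untreated
  -> R4 @ bar 8 tick 0 v(0, 1): F2/B3 TT untreated
  -> R7 @ bar 8 tick 2 v(1,): B3->C3 leap 11st
  -> R1 @ bar 10 tick 0 v(0, 1): C3/C4 P8 -> D3/D4 P8 similar

(1, 2, R4, (0, 1))
(8, 0, R4, (0, 1))
(8, 2, R7, (1,))
(10, 0, R1, (0, 1))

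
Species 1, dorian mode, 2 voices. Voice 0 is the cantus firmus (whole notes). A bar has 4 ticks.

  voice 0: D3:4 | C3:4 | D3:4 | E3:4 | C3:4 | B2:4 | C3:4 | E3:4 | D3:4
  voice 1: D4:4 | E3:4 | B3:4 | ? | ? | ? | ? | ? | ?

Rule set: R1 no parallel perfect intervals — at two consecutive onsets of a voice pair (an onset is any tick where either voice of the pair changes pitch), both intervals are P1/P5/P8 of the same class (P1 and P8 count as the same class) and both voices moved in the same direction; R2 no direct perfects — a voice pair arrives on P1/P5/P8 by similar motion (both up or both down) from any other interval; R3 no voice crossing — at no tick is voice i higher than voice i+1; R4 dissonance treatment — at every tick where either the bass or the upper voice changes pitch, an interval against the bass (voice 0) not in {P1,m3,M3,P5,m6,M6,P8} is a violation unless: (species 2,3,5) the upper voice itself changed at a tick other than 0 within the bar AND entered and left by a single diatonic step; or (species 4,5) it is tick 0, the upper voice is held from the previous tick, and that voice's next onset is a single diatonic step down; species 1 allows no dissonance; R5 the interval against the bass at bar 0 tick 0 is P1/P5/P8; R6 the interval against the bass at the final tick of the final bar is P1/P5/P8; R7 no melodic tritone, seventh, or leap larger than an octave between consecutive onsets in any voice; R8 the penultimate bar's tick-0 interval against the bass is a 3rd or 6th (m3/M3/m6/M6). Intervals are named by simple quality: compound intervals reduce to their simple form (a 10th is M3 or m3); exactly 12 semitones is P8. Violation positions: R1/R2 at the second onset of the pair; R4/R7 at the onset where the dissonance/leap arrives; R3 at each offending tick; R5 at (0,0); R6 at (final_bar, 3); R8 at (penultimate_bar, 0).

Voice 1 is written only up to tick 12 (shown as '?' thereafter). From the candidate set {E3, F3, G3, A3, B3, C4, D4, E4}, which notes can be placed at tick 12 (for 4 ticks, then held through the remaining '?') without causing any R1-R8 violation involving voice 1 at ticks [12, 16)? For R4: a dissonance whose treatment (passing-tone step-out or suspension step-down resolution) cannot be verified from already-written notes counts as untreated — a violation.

{B3, C4, E3, G3}

E3: legal
F3: violates R4,R7
G3: legal
A3: violates R4
B3: legal
C4: legal
D4: violates R4
E4: violates R2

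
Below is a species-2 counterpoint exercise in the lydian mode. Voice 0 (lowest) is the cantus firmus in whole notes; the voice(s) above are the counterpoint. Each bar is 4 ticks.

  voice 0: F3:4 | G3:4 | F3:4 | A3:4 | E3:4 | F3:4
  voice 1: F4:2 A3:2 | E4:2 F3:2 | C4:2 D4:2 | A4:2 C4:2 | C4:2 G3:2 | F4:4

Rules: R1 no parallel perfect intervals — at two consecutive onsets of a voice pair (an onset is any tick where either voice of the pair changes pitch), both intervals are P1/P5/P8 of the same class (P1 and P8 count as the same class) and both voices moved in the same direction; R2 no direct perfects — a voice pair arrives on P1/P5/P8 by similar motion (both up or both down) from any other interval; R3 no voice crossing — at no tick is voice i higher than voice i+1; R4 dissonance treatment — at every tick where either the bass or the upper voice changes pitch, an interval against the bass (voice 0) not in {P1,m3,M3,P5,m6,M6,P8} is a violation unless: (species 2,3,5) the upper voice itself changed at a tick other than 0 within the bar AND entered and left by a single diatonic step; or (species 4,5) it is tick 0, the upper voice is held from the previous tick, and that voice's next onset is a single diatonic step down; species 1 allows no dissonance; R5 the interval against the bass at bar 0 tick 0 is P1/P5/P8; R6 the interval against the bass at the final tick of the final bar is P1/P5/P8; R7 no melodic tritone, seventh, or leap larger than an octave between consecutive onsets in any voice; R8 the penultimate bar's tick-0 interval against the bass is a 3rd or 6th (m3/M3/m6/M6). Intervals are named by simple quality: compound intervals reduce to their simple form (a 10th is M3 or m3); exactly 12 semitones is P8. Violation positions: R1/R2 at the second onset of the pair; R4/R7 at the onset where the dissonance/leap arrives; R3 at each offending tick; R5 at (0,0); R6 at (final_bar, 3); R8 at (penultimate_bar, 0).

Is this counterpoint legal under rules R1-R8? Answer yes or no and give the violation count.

bar 0: v0=F3 v1=F4 (P8)
bar 1: v0=G3 v1=E4 (M6)
bar 2: v0=F3 v1=C4 (P5)
bar 3: v0=A3 v1=A4 (P8)
bar 4: v0=E3 v1=C4 (m6)
bar 5: v0=F3 v1=F4 (P8)
  R3 @ bar1.2: G3 above F3
  R4 @ bar1.2: G3/F3 M2 untreated
  R7 @ bar1.2: E4->F3 leap 11st
  R3 @ bar1.3: G3 above F3
  R2 @ bar3.0: F3/D4 M6 -> A3/A4 P8 similar
  R2 @ bar5.0: E3/G3 m3 -> F3/F4 P8 similar
  R7 @ bar5.0: G3->F4 leap 10st

No (7 violations)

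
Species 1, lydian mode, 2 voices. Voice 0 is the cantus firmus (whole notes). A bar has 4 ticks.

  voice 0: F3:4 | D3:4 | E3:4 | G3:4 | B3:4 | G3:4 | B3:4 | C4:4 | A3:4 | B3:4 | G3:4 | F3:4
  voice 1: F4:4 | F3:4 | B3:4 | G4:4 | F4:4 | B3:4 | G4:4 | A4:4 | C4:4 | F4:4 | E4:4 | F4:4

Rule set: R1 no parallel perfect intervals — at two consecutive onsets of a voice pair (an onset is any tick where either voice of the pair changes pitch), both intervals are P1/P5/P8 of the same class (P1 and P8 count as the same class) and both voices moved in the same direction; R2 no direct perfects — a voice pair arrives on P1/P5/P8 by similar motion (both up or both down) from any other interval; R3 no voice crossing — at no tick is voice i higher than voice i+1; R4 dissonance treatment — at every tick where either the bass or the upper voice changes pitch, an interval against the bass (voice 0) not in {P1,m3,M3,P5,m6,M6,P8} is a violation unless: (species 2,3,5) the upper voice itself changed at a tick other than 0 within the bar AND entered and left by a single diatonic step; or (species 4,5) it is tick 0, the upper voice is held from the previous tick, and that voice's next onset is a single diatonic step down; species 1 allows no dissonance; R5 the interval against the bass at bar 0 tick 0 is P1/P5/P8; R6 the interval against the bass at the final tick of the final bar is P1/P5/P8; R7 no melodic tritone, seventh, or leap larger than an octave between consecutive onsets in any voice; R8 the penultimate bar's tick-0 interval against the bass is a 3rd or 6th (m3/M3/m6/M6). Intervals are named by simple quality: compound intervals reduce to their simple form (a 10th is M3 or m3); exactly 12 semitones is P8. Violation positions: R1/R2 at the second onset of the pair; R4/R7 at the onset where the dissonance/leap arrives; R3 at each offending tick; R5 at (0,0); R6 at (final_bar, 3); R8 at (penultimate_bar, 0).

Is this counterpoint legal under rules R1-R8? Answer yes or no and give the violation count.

bar 0: v0=F3 v1=F4 (P8)
bar 1: v0=D3 v1=F3 (m3)
bar 2: v0=E3 v1=B3 (P5)
bar 3: v0=G3 v1=G4 (P8)
bar 4: v0=B3 v1=F4 (TT)
bar 5: v0=G3 v1=B3 (M3)
bar 6: v0=B3 v1=G4 (m6)
bar 7: v0=C4 v1=A4 (M6)
bar 8: v0=A3 v1=C4 (m3)
bar 9: v0=B3 v1=F4 (TT)
bar 10: v0=G3 v1=E4 (M6)
bar 11: v0=F3 v1=F4 (P8)
  R2 @ bar2.0: D3/F3 m3 -> E3/B3 P5 similar
  R7 @ bar2.0: F3->B3 leap 6st
  R2 @ bar3.0: E3/B3 P5 -> G3/G4 P8 similar
  R4 @ bar4.0: B3/F4 TT untreated
  R7 @ bar5.0: F4->B3 leap 6st
  R4 @ bar9.0: B3/F4 TT untreated

No (6 violations)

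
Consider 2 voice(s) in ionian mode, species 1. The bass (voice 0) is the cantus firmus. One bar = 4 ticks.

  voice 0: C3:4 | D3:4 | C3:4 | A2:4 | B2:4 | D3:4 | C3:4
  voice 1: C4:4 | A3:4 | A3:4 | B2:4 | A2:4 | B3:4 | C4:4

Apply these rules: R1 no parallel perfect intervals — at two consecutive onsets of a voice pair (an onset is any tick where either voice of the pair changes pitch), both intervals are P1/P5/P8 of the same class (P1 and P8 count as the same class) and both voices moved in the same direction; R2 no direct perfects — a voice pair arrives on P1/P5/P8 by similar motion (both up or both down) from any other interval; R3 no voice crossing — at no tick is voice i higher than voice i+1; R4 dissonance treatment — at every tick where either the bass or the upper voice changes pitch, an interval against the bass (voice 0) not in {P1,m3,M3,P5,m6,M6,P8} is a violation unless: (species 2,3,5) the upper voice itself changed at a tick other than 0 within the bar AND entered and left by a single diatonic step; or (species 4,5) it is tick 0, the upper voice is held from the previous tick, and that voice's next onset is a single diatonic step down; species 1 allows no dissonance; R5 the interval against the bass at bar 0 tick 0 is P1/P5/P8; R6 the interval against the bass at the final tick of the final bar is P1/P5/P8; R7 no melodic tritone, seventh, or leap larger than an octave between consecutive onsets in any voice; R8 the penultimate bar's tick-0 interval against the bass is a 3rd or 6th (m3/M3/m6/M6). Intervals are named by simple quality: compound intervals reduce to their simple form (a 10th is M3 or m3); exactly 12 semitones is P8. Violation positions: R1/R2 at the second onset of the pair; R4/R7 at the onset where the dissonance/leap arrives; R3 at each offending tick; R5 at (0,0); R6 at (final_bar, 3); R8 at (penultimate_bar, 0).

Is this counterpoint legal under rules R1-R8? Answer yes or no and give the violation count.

bar 0: v0=C3 v1=C4 (P8)
bar 1: v0=D3 v1=A3 (P5)
bar 2: v0=C3 v1=A3 (M6)
bar 3: v0=A2 v1=B2 (M2)
bar 4: v0=B2 v1=A2 (M2)
bar 5: v0=D3 v1=B3 (M6)
bar 6: v0=C3 v1=C4 (P8)
  R4 @ bar3.0: A2/B2 M2 untreated
  R7 @ bar3.0: A3->B2 leap 10st
  R3 @ bar4.0: B2 above A2
  R4 @ bar4.0: B2/A2 M2 untreated
  R3 @ bar4.1: B2 above A2
  R3 @ bar4.2: B2 above A2
  R3 @ bar4.3: B2 above A2
  R7 @ bar5.0: A2->B3 leap 14st

No (8 violations)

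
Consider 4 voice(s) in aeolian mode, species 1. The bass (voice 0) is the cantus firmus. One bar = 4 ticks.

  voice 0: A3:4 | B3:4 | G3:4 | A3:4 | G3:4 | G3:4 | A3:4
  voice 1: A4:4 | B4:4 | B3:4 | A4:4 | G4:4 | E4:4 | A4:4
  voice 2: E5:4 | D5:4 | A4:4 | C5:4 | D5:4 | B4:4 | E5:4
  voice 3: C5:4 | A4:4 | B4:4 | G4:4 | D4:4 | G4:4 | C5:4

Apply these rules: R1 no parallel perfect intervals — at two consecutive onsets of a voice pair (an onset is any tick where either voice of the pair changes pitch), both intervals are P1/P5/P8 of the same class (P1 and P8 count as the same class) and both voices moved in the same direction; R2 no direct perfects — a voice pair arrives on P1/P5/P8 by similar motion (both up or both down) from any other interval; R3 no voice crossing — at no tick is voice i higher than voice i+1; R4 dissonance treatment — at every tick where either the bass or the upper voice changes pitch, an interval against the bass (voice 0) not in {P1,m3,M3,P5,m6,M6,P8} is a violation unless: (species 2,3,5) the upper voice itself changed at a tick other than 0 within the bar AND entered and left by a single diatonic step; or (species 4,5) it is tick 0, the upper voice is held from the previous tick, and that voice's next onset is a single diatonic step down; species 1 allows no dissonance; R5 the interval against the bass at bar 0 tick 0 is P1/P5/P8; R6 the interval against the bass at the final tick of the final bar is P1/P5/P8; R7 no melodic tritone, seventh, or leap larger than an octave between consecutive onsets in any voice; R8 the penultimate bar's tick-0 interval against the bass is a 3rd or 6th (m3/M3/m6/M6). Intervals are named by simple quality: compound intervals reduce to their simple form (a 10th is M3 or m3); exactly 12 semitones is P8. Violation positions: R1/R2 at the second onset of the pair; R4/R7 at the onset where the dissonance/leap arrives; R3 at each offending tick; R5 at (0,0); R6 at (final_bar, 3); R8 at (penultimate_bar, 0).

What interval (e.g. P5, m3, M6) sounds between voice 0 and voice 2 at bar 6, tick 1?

voice 0=A3 voice 2=E5 -> P5

P5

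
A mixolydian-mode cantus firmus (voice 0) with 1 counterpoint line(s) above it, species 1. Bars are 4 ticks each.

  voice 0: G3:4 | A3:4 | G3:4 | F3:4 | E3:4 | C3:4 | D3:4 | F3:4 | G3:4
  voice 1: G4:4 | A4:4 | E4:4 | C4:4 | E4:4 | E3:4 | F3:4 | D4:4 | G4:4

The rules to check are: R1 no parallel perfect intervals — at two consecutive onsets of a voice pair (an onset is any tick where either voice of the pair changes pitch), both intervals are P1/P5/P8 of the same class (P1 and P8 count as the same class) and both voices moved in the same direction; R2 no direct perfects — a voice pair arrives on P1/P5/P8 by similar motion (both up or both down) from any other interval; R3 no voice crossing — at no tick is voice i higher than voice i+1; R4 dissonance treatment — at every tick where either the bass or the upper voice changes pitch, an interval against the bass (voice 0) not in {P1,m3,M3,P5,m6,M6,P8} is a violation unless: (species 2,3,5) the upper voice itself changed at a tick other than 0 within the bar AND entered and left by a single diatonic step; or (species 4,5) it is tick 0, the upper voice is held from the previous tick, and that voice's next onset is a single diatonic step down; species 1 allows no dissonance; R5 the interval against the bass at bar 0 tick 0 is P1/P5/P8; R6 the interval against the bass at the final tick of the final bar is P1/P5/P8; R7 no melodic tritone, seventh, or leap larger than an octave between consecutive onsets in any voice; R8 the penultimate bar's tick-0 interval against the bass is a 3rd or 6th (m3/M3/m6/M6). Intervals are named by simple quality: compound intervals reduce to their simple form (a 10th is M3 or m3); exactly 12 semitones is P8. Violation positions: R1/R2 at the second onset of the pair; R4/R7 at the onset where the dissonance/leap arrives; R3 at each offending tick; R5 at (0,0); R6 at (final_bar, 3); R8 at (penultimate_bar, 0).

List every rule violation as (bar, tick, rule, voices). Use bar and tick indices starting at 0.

bar 0: v0=G3 v1=G4 downbeat P8
bar 1: v0=A3 v1=A4 downbeat P8
bar 2: v0=G3 v1=E4 downbeat M6
bar 3: v0=F3 v1=C4 downbeat P5
bar 4: v0=E3 v1=E4 downbeat P8
bar 5: v0=C3 v1=E3 downbeat M3
bar 6: v0=D3 v1=F3 downbeat m3
bar 7: v0=F3 v1=D4 downbeat M6
bar 8: v0=G3 v1=G4 downbeat P8
  -> R1 @ bar 1 tick 0 v(0, 1): G3/G4 P8 -> A3/A4 P8 similar
  -> R2 @ bar 3 tick 0 v(0, 1): G3/E4 M6 -> F3/C4 P5 similar
  -> R2 @ bar 8 tick 0 v(0, 1): F3/D4 M6 -> G3/G4 P8 similar

(1, 0, R1, (0, 1))
(3, 0, R2, (0, 1))
(8, 0, R2, (0, 1))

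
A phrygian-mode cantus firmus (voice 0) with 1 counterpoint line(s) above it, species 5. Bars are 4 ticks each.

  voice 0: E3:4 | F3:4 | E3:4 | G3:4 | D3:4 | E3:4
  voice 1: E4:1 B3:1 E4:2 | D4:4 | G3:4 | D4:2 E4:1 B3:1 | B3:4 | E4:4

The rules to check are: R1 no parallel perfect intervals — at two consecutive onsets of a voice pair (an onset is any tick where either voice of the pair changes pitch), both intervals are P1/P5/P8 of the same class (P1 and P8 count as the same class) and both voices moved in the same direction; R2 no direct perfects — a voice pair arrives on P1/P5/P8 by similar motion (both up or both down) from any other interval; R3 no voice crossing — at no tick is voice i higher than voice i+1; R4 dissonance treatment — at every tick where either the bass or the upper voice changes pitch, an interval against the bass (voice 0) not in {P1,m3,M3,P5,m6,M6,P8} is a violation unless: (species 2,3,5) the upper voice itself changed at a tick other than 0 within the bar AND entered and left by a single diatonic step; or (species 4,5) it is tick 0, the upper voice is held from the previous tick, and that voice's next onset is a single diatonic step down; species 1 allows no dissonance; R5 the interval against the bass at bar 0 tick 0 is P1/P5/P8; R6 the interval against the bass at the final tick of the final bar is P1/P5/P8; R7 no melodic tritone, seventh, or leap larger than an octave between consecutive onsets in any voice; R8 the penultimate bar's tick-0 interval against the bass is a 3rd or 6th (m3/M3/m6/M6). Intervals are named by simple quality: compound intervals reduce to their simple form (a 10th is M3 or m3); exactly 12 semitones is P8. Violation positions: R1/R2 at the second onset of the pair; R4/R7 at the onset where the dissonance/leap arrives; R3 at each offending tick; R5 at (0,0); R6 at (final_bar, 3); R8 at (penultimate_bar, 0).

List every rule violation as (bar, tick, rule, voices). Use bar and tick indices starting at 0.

bar 0: v0=E3 v1=E4 downbeat P8
bar 1: v0=F3 v1=D4 downbeat M6
bar 2: v0=E3 v1=G3 downbeat m3
bar 3: v0=G3 v1=D4 downbeat P5
bar 4: v0=D3 v1=B3 downbeat M6
bar 5: v0=E3 v1=E4 downbeat P8
  -> R2 @ bar 3 tick 0 v(0, 1): E3/G3 m3 -> G3/D4 P5 similar
  -> R2 @ bar 5 tick 0 v(0, 1): D3/B3 M6 -> E3/E4 P8 similar

(3, 0, R2, (0, 1))
(5, 0, R2, (0, 1))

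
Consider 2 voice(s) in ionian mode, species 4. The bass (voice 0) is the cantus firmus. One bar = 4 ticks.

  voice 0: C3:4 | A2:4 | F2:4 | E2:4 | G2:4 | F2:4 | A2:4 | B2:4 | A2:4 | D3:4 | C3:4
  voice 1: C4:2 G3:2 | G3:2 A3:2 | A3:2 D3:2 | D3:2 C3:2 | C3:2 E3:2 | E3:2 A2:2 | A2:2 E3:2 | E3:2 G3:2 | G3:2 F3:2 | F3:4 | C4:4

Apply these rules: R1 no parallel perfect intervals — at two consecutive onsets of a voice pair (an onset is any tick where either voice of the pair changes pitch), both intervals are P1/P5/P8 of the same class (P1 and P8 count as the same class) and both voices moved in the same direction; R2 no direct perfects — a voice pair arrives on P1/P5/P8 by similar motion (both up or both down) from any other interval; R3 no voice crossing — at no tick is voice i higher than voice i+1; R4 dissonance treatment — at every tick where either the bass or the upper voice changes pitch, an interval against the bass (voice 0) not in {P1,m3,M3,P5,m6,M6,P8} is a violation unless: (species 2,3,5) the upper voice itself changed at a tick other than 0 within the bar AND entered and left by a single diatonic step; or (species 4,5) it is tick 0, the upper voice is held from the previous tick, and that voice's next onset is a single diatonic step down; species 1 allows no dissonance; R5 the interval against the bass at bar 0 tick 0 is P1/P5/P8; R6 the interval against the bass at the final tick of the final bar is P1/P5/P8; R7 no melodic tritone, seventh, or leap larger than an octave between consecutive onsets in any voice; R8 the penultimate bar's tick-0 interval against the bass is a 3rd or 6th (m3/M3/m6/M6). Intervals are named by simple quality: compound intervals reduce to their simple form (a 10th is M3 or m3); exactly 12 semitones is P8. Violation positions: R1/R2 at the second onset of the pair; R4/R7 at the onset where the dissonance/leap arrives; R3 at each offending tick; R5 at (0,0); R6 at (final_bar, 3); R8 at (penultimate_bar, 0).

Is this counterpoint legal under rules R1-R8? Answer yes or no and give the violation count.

No (4 violations)

bar 0: v0=C3 v1=C4 (P8)
bar 1: v0=A2 v1=G3 (m7)
bar 2: v0=F2 v1=A3 (M3)
bar 3: v0=E2 v1=D3 (m7)
bar 4: v0=G2 v1=C3 (P4)
bar 5: v0=F2 v1=E3 (M7)
bar 6: v0=A2 v1=A2 (P1)
bar 7: v0=B2 v1=E3 (P4)
bar 8: v0=A2 v1=G3 (m7)
bar 9: v0=D3 v1=F3 (m3)
bar 10: v0=C3 v1=C4 (P8)
  R4 @ bar1.0: A2/G3 m7 untreated
  R4 @ bar4.0: G2/C3 P4 untreated
  R4 @ bar5.0: F2/E3 M7 untreated
  R4 @ bar7.0: B2/E3 P4 untreated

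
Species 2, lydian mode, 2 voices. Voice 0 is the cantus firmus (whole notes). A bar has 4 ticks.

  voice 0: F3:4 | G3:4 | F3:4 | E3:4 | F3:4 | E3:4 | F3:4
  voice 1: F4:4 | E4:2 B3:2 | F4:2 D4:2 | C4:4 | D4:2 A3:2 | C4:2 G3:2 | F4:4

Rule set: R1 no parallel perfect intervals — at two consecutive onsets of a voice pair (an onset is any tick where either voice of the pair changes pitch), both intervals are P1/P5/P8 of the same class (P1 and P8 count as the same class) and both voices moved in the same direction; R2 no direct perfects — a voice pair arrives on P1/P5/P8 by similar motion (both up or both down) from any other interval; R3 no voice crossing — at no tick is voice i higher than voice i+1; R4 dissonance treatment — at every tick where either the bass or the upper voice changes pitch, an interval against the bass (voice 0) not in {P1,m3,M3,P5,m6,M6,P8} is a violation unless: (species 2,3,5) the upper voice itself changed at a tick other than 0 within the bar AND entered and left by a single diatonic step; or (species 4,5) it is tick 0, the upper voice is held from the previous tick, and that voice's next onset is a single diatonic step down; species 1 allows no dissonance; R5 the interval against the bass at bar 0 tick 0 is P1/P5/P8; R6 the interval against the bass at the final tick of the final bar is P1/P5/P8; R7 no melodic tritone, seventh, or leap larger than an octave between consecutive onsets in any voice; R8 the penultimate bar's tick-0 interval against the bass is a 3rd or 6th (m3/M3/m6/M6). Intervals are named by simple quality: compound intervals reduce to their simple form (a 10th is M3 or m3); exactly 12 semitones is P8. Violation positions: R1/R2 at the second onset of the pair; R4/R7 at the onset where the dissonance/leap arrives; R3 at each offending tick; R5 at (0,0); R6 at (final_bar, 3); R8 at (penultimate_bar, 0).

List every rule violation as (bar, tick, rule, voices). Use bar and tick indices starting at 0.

(2, 0, R7, (1,))
(6, 0, R2, (0, 1))
(6, 0, R7, (1,))

bar 0: v0=F3 v1=F4 downbeat P8
bar 1: v0=G3 v1=E4 downbeat M6
bar 2: v0=F3 v1=F4 downbeat P8
bar 3: v0=E3 v1=C4 downbeat m6
bar 4: v0=F3 v1=D4 downbeat M6
bar 5: v0=E3 v1=C4 downbeat m6
bar 6: v0=F3 v1=F4 downbeat P8
  -> R7 @ bar 2 tick 0 v(1,): B3->F4 leap 6st
  -> R2 @ bar 6 tick 0 v(0, 1): E3/G3 m3 -> F3/F4 P8 similar
  -> R7 @ bar 6 tick 0 v(1,): G3->F4 leap 10st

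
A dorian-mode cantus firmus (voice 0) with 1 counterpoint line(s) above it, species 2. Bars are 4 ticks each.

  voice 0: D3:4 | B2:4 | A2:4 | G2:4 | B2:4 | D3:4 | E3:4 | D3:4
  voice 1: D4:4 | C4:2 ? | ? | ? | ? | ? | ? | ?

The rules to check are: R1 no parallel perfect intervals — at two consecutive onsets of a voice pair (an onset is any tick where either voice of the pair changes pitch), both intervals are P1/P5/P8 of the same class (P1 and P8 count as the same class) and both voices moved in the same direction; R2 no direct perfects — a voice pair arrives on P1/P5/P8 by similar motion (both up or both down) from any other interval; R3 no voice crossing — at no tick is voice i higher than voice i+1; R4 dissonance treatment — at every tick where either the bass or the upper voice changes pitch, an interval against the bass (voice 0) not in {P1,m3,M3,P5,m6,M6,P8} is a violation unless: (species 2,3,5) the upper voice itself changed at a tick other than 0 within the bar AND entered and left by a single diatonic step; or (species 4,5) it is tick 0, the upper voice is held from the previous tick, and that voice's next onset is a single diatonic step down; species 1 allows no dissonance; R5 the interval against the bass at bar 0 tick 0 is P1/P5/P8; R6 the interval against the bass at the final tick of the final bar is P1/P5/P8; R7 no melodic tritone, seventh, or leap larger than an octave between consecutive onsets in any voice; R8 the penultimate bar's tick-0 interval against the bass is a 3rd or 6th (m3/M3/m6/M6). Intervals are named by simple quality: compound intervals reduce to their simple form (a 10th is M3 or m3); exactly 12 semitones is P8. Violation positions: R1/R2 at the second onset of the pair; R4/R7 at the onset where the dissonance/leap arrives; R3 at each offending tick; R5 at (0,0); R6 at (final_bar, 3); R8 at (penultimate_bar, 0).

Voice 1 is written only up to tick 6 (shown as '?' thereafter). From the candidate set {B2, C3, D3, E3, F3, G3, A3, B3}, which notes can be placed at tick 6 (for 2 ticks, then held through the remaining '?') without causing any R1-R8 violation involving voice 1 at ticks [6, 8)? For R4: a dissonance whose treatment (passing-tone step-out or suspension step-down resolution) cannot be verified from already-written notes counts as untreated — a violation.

{B3, G3}

B2: violates R7
C3: violates R4
D3: violates R7
E3: violates R4
F3: violates R4
G3: legal
A3: violates R4
B3: legal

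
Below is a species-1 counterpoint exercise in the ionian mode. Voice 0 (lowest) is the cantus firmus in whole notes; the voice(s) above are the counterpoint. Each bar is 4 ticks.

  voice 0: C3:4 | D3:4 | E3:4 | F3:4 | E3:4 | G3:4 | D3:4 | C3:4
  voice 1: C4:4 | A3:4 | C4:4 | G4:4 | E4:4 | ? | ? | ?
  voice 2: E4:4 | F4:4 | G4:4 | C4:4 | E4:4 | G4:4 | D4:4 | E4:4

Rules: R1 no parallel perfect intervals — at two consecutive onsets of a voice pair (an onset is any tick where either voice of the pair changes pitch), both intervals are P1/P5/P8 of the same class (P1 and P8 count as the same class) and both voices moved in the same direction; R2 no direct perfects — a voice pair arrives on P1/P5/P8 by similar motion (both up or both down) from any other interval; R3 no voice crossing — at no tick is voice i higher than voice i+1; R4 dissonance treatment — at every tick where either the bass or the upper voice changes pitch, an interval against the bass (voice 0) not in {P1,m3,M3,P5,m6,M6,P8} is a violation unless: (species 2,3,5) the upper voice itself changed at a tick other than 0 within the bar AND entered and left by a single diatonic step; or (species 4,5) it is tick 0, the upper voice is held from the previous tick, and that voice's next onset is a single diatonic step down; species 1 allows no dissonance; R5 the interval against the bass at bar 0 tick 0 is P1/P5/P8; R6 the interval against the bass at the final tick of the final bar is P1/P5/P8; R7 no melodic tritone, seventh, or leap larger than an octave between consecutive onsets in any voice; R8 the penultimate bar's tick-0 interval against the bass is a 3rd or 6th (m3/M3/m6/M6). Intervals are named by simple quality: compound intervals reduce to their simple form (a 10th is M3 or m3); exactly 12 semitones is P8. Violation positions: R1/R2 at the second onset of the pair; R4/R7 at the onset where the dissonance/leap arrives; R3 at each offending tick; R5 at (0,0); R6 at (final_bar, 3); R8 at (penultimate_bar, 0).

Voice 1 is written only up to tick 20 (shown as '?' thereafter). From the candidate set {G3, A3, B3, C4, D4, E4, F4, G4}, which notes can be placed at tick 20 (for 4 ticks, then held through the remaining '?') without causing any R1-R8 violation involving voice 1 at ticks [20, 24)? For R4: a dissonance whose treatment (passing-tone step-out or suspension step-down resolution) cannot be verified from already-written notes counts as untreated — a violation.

{B3, D4, E4, G3}

G3: legal
A3: violates R4
B3: legal
C4: violates R4
D4: legal
E4: legal
F4: violates R4
G4: violates R1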